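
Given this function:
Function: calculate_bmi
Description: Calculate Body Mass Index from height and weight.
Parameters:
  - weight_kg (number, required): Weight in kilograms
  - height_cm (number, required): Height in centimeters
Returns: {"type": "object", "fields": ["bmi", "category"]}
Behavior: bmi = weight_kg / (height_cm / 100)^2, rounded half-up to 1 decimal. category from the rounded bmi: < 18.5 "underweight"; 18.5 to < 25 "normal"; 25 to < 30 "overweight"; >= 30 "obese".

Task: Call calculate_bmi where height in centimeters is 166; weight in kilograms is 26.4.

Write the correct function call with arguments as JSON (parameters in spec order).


Mapping each described value to its parameter name:
  'Height in centimeters' -> height_cm = 166
  'Weight in kilograms' -> weight_kg = 26.4
calculate_bmi({"weight_kg": 26.4, "height_cm": 166})


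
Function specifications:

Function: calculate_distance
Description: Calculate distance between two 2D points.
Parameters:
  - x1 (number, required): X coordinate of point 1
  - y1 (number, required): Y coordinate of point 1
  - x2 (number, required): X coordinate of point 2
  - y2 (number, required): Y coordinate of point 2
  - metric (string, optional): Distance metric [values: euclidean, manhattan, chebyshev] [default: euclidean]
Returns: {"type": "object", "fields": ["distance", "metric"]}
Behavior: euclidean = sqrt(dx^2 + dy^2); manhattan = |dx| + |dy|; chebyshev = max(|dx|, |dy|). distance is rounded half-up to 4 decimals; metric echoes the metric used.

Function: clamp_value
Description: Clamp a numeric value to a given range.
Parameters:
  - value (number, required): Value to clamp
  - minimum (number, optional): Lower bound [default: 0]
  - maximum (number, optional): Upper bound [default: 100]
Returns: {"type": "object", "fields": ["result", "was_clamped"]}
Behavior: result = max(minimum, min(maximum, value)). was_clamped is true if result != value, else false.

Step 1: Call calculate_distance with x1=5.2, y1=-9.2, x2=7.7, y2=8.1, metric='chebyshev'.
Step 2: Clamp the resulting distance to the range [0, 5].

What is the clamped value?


Step 1: calculate_distance (chebyshev)
  |dx| = |7.7 - 5.2| = 2.5; |dy| = |8.1 - -9.2| = 17.3
  chebyshev: max(2.5, 17.3) = 17.3
  Round to 4 decimals: 17.3
  -> distance = 17.3
Step 2: clamp_value(value=17.3, minimum=0, maximum=5)
  result = max(0, min(5, 17.3)) = max(0, 5) = 5
  was_clamped = (5 != 17.3) = true
  -> result = 5
5


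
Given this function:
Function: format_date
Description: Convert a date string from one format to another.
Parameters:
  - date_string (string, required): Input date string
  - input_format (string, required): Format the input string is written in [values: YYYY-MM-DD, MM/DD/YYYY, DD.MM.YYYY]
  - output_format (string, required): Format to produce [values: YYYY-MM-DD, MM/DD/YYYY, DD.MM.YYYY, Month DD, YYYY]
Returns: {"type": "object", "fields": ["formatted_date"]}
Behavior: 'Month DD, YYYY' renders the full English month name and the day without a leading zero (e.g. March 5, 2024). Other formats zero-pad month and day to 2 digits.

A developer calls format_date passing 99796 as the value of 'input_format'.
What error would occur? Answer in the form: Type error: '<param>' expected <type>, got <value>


Spec: 'input_format' is declared as string; 99796 is an integer.
Type error: 'input_format' expected string, got 99796


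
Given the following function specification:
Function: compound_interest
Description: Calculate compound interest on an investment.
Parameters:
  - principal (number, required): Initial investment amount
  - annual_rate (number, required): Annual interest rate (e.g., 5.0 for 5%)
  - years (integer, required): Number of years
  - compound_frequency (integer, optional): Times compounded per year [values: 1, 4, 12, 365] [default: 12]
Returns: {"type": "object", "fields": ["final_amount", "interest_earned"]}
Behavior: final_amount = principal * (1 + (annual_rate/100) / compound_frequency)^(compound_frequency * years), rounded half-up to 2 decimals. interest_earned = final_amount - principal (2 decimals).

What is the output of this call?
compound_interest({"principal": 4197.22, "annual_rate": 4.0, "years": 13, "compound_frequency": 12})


rate per period = 4.0/100/12 = 0.003333333333 (keep full precision); periods = 12 * 13 = 156
(1 + 0.003333333333)^156 = 1.68057375
final_amount = 4197.22 * 1.68057375 = 7053.737765 -> 7053.74
interest_earned = 7053.74 - 4197.22 = 2856.52
Output:
{"final_amount": 7053.74, "interest_earned": 2856.52}


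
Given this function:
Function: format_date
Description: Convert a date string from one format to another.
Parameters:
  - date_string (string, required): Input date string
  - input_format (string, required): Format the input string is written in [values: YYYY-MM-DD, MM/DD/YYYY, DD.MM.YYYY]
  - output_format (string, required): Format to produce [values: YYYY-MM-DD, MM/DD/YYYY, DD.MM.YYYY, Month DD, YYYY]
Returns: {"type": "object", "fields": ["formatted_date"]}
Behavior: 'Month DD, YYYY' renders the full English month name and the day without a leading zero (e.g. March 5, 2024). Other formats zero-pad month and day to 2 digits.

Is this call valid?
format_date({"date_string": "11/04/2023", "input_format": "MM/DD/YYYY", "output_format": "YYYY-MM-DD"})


Checking all required parameters present and types match... All valid.
Valid


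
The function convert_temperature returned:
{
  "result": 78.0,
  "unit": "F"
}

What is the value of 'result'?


78.0


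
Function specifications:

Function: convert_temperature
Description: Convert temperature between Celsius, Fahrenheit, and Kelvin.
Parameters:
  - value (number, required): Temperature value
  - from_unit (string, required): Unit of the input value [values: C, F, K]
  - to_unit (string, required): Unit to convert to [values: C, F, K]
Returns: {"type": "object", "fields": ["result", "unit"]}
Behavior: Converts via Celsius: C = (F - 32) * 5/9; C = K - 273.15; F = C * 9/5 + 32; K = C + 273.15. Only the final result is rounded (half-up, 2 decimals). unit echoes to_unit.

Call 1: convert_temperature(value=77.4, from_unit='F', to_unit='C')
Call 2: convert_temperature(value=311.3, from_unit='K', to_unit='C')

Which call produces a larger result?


Call 1:
  To C: (77.4 - 32) * 5/9 = 25.222222
  Target is C: 25.222222
  Round to 2 decimals: 25.22
  -> 25.22 C
Call 2:
  To C: 311.3 - 273.15 = 38.15
  Target is C: 38.15
  Round to 2 decimals: 38.15
  -> 38.15 C
Call 2 (38.15 C)


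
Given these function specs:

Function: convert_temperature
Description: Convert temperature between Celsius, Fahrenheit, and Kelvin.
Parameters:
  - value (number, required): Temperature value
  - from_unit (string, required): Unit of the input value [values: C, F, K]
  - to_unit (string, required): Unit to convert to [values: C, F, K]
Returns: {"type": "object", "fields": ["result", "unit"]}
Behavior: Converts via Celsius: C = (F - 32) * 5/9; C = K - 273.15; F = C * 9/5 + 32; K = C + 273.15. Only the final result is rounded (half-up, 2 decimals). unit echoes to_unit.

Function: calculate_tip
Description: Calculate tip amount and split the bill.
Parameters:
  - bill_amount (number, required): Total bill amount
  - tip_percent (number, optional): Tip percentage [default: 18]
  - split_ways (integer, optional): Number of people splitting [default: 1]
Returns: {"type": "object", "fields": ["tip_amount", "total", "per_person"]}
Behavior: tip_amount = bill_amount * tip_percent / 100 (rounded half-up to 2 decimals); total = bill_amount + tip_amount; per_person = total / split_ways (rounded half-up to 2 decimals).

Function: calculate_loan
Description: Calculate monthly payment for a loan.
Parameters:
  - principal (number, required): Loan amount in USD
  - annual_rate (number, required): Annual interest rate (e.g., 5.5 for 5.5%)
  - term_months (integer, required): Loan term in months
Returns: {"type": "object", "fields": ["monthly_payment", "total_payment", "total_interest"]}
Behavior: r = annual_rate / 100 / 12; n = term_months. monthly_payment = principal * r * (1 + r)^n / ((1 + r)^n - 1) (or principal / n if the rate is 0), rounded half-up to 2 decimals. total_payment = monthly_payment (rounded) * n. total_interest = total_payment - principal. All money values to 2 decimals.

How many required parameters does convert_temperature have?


Parameters of convert_temperature: value (required), from_unit (required), to_unit (required)
Required count:
3


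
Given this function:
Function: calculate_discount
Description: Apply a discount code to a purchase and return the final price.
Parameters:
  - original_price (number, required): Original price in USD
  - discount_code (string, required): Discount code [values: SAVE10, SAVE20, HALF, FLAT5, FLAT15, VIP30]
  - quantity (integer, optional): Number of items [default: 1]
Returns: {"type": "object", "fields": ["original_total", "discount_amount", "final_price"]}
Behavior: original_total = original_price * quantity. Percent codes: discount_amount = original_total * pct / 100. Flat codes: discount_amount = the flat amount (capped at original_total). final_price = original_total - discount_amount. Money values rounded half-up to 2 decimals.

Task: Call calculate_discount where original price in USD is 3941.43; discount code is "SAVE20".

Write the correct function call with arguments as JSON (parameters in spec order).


Mapping each described value to its parameter name:
  'Original price in USD' -> original_price = 3941.43
  'Discount code' -> discount_code = "SAVE20"
calculate_discount({"original_price": 3941.43, "discount_code": "SAVE20"})


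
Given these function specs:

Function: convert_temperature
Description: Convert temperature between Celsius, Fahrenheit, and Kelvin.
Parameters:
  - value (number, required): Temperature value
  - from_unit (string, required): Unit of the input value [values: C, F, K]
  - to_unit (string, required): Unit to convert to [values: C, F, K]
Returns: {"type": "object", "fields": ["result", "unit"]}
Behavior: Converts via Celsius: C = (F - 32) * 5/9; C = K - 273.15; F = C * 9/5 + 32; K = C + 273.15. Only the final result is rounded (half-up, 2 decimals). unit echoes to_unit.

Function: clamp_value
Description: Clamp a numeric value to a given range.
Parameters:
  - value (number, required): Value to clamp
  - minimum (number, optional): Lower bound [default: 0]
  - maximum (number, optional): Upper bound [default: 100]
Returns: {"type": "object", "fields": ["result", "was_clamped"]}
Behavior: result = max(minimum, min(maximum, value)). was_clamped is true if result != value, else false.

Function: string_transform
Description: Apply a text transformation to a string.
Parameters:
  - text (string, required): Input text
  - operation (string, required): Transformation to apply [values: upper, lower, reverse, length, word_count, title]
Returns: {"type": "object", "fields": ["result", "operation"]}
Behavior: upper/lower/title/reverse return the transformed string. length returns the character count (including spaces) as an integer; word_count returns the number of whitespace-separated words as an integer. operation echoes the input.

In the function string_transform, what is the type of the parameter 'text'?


The string_transform spec declares:
  - text (string, required): Input text
Type:
string


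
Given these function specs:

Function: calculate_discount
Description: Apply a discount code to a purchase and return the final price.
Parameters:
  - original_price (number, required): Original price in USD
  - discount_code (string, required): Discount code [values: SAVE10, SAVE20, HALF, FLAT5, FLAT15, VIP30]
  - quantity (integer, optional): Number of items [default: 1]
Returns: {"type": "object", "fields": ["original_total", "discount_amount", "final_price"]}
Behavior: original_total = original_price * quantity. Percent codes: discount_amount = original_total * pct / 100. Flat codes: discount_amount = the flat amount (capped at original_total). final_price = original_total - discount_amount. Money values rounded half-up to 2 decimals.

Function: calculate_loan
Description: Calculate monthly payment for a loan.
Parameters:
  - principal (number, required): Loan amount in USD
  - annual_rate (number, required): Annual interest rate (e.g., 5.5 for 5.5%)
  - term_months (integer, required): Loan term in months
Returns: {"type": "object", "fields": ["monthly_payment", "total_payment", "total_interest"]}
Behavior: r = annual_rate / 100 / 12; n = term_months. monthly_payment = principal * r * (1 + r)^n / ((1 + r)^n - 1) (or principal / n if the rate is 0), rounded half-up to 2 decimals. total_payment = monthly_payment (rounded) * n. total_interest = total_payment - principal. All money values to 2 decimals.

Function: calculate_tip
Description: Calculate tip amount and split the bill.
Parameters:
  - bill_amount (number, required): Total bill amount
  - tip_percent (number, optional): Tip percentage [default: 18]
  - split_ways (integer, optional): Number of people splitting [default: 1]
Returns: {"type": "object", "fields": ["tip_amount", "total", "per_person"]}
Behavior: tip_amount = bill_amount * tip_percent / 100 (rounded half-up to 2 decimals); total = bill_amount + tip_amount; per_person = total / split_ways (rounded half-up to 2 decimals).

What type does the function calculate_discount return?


The calculate_discount spec declares Returns: {"type": "object", "fields": ["original_total", "discount_amount", "final_price"]}
Type:
object


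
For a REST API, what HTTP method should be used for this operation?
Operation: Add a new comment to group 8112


GET = read, POST = create, PUT = update/replace, DELETE = remove
This operation is a create.
POST


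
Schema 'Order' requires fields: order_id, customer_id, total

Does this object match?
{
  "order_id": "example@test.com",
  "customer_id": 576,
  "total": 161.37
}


Checking required fields... All present.
Valid - all required fields present


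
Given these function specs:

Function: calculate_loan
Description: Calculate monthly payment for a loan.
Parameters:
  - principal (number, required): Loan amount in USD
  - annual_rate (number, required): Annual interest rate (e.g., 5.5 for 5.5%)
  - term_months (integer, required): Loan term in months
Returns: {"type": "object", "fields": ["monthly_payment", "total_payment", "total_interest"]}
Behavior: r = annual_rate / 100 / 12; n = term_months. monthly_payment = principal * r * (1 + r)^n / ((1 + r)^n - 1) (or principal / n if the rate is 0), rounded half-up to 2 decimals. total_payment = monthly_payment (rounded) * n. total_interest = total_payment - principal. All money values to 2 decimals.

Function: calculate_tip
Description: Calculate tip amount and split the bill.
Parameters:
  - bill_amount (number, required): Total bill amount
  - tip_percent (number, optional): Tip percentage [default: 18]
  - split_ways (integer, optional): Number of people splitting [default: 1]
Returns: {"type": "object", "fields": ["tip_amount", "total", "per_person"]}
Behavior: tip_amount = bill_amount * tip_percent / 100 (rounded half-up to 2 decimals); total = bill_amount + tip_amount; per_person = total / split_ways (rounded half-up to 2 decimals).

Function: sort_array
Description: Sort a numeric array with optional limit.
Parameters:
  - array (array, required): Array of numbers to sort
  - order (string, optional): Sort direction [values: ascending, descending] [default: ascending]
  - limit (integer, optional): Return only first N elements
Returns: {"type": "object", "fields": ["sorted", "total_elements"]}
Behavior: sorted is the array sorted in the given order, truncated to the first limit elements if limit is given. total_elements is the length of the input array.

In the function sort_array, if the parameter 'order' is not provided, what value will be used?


The sort_array spec declares:
  - order (string, optional): Sort direction [values: ascending, descending] [default: ascending]
Default:
ascending


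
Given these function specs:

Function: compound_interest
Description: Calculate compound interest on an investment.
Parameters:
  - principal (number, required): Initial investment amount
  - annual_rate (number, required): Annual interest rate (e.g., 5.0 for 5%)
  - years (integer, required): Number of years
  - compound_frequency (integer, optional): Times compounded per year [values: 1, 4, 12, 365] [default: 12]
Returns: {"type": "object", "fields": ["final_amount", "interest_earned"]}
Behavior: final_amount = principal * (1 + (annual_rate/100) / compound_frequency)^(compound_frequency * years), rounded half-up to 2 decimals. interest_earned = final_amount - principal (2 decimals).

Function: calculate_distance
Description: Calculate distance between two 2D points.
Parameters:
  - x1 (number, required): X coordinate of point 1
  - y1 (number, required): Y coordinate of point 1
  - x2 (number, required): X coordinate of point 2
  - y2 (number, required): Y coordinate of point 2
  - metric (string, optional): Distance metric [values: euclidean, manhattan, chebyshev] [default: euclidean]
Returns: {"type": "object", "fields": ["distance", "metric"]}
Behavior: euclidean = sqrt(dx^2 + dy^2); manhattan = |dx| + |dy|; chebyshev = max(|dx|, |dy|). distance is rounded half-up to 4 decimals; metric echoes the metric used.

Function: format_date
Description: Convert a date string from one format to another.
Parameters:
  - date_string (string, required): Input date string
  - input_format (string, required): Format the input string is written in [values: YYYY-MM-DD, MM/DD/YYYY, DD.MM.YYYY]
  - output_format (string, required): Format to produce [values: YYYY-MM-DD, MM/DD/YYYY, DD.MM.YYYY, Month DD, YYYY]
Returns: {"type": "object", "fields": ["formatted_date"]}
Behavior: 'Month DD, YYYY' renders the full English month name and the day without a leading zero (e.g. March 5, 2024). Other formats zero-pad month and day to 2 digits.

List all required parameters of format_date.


Parameters of format_date and their required/optional flag:
  date_string: required
  input_format: required
  output_format: required
date_string, input_format, output_format


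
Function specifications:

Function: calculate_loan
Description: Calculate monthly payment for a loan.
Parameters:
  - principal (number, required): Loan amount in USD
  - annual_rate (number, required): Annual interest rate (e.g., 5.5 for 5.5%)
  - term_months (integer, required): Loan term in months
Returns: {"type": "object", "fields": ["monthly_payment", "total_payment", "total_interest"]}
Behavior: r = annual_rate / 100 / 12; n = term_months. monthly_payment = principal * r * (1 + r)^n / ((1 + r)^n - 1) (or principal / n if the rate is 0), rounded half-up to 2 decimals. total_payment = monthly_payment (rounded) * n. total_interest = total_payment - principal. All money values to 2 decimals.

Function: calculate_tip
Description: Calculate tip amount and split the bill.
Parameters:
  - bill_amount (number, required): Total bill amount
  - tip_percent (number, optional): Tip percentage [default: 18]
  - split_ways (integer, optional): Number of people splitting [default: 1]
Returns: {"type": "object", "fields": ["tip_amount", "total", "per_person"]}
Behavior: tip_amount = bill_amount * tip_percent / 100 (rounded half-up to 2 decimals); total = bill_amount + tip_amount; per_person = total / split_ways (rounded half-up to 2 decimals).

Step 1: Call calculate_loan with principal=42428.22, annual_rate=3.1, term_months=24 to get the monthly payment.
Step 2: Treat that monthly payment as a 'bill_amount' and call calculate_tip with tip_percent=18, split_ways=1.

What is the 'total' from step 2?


Step 1: calculate_loan(principal=42428.22, annual_rate=3.1, term_months=24)
  r = 3.1 / 100 / 12 = 0.002583333333 (keep full precision)
  (1 + r)^24 = 1.06387729
  monthly_payment = 42428.22 * 0.002583333333 * 1.06387729 / (1.06387729 - 1) = 1825.493631 -> 1825.49
  total_payment = 1825.49 * 24 = 43811.76
  total_interest = 43811.76 - 42428.22 = 1383.54
  -> monthly_payment = 1825.49
Step 2: calculate_tip(bill_amount=1825.49, tip_percent=18, split_ways=1)
  tip_amount = 1825.49 * 18/100 = 328.5882 -> 328.59
  total = 1825.49 + 328.59 = 2154.08
  per_person = 2154.08 / 1 = 2154.08 -> 2154.08
  -> total = 2154.08
$2154.08


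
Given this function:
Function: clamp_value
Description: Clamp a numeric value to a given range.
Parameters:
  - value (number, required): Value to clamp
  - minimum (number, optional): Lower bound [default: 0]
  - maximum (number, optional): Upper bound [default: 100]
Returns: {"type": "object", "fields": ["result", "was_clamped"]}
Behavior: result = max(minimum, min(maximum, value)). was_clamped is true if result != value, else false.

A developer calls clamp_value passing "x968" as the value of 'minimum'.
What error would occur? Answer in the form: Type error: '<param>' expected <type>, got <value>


Spec: 'minimum' is declared as number; "x968" is a string.
Type error: 'minimum' expected number, got "x968"


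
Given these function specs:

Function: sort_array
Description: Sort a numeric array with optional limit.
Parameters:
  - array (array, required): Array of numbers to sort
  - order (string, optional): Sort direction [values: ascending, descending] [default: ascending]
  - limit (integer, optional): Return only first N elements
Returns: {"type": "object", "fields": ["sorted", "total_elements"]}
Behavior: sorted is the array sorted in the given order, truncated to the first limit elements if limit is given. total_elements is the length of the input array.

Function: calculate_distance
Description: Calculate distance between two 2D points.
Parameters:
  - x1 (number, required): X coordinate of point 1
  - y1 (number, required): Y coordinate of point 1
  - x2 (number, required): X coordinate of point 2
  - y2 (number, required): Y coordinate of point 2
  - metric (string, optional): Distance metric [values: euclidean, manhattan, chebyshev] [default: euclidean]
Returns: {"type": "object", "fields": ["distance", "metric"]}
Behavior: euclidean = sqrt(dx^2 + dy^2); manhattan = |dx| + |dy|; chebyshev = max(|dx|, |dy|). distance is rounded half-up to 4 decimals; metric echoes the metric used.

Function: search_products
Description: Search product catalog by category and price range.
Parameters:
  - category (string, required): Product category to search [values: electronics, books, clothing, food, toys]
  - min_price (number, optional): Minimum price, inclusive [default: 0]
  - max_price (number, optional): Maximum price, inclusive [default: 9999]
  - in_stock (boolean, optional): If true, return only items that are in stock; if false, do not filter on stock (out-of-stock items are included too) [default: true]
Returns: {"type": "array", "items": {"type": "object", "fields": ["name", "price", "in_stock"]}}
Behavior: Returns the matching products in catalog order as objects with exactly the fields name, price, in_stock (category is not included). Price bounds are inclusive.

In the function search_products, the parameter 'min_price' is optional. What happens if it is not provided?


The search_products spec declares:
  - min_price (number, optional): Minimum price, inclusive [default: 0]
It defaults to 0


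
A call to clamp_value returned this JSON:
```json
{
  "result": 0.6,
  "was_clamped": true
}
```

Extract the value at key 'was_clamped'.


true


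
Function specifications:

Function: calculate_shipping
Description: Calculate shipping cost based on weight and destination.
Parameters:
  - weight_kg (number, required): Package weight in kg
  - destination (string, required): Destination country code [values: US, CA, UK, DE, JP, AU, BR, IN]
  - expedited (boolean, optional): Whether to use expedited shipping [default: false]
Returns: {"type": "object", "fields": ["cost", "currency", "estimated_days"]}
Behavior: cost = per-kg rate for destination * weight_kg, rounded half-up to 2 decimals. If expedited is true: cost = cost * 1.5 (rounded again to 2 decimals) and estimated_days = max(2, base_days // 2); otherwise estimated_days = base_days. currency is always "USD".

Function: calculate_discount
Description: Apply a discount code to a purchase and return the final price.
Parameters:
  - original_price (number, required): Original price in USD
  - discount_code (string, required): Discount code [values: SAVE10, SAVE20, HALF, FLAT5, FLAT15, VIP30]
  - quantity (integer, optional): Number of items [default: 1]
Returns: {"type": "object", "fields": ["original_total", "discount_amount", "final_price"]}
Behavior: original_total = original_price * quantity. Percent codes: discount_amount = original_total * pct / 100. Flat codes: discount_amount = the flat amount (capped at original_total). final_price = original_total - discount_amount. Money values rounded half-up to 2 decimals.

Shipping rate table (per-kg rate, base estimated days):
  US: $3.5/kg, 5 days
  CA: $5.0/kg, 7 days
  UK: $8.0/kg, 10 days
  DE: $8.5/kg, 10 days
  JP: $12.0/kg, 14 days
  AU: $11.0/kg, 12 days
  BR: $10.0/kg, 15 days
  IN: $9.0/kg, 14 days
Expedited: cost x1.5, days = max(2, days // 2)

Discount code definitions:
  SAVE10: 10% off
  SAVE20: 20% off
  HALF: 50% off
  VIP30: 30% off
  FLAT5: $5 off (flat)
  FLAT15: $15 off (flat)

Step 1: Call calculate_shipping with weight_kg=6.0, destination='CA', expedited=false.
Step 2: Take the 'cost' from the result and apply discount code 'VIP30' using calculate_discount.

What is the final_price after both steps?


Step 1: calculate_shipping(weight_kg=6.0, destination=CA, expedited=false)
  Rate for CA: $5.0/kg, base 7 days
  cost = 5.0 * 6.0 = 30 -> 30.00
  expedited not set/false: estimated_days = 7
  -> cost = 30.00 USD
Step 2: calculate_discount(original_price=30.0, discount_code=VIP30, quantity=1)
  original_total = 30.0 * 1 = 30.00
  VIP30 = 30% off: discount_amount = 30.00 * 30/100 = 9 -> 9.00
  final_price = 30.00 - 9.00 = 21.00
  -> final_price = 21.00
$21.00


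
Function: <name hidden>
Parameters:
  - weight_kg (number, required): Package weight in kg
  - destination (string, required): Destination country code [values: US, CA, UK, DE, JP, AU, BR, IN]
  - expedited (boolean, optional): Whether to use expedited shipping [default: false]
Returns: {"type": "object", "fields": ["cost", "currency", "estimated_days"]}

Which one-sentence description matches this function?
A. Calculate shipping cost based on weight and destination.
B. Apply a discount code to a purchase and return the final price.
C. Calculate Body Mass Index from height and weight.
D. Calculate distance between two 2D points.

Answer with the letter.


Parameters weight_kg, destination, expedited and return ["cost", "currency", "estimated_days"] fit: Calculate shipping cost based on weight and destination.
A


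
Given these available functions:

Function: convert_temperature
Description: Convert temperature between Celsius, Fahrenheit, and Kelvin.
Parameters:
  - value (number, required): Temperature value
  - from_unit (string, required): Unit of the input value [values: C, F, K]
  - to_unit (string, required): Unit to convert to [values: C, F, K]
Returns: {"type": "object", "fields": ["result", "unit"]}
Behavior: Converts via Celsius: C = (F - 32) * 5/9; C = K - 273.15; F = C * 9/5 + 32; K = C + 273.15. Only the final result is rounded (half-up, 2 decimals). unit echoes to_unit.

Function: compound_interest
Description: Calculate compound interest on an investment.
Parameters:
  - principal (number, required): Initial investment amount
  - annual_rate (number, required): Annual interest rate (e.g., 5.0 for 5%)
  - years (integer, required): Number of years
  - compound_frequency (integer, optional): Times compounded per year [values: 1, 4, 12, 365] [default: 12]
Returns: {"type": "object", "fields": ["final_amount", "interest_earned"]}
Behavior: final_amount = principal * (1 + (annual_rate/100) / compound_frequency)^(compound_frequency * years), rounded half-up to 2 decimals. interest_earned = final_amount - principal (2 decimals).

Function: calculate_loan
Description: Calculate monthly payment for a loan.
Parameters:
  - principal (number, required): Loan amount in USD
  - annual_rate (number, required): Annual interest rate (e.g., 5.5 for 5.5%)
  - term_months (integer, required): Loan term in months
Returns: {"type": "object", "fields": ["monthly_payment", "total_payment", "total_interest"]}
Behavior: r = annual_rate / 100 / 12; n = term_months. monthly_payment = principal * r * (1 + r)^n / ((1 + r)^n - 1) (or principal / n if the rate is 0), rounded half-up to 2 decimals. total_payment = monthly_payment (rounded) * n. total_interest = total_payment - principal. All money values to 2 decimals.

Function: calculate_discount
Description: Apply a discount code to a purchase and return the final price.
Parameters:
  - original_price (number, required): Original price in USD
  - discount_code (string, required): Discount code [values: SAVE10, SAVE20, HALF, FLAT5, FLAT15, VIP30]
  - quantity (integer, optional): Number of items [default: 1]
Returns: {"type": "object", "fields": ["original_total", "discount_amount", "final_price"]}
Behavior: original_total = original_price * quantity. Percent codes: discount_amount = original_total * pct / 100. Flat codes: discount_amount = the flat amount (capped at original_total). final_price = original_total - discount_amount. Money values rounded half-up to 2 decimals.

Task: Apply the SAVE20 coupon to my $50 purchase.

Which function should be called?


The task needs a function whose description is: Apply a discount code to a purchase and return the final price.
calculate_discount


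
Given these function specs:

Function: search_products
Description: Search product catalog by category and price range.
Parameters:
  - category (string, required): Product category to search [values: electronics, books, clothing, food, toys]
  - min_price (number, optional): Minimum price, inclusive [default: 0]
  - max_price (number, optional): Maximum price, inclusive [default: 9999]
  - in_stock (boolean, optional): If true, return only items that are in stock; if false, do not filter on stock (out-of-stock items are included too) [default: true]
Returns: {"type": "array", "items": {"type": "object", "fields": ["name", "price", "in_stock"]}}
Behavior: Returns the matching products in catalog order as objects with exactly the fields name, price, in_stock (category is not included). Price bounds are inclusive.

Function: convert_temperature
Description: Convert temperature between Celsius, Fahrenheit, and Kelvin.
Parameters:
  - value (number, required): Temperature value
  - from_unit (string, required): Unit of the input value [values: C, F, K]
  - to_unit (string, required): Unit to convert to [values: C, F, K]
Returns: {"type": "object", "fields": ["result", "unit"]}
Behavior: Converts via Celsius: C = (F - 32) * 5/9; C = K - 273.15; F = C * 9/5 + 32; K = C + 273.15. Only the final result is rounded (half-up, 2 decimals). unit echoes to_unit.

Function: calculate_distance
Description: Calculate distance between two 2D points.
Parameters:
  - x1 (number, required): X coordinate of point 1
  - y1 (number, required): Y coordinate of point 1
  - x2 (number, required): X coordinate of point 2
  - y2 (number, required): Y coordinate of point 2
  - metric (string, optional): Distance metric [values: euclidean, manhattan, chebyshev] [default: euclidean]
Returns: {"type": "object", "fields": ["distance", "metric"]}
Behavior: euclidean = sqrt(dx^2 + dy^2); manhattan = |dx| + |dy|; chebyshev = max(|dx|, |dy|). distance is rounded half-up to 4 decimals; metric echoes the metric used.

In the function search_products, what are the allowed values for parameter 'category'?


The search_products spec declares:
  - category (string, required): Product category to search [values: electronics, books, clothing, food, toys]
Allowed values:
electronics, books, clothing, food, toys


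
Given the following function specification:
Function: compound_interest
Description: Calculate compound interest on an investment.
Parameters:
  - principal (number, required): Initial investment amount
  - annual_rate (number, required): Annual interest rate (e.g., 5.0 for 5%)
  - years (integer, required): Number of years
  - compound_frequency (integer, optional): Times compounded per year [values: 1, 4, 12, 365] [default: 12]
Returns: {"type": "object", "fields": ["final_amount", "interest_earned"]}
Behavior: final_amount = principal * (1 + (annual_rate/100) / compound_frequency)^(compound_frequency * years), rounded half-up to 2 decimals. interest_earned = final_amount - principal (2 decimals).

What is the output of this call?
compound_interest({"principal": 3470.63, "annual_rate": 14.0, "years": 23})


Defaults applied: compound_frequency=12
rate per period = 14.0/100/12 = 0.011666666667 (keep full precision); periods = 12 * 23 = 276
(1 + 0.011666666667)^276 = 24.56595381
final_amount = 3470.63 * 24.56595381 = 85259.336262 -> 85259.34
interest_earned = 85259.34 - 3470.63 = 81788.71
Output:
{"final_amount": 85259.34, "interest_earned": 81788.71}


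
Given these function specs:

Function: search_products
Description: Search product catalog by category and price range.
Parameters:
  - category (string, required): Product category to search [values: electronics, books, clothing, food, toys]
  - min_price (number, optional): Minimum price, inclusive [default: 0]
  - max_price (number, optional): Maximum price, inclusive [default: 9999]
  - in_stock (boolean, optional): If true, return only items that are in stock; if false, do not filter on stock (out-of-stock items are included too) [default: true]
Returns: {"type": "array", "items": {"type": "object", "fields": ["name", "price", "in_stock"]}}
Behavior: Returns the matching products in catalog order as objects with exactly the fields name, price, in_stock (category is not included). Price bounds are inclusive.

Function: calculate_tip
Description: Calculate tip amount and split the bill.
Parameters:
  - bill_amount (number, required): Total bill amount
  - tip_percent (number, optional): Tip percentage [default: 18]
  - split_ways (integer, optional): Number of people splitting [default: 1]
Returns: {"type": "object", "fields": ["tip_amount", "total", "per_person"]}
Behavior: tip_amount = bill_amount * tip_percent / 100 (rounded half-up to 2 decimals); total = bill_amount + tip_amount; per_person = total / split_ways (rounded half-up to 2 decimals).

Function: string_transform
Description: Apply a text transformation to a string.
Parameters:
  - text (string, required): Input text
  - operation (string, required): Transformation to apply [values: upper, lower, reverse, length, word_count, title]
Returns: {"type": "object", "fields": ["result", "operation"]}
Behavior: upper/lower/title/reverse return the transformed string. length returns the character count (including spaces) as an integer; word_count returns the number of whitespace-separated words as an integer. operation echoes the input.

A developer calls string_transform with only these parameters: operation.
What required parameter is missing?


Required parameters: text, operation
Provided: operation
Missing: text
text


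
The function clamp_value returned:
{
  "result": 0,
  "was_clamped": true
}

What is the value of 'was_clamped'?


true


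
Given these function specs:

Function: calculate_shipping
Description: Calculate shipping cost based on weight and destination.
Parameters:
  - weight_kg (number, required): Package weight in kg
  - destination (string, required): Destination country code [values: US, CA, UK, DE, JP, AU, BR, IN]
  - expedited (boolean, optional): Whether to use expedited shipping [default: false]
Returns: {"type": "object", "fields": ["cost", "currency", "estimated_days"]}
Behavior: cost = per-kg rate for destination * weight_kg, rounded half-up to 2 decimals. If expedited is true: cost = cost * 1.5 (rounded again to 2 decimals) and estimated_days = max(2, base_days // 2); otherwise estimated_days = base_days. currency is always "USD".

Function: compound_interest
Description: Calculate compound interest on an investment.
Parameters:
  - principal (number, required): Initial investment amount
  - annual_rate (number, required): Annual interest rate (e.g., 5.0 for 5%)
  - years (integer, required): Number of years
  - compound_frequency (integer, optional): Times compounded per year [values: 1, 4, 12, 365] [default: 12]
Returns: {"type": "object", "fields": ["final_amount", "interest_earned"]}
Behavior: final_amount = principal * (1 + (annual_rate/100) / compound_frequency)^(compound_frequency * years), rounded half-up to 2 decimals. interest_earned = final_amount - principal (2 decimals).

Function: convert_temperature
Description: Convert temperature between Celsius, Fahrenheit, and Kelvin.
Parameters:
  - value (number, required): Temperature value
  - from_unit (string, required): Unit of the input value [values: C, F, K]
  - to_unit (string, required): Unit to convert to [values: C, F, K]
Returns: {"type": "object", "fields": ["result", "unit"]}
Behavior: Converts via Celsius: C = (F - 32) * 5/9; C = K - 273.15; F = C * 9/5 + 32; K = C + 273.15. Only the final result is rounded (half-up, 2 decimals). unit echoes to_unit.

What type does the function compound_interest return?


The compound_interest spec declares Returns: {"type": "object", "fields": ["final_amount", "interest_earned"]}
Type:
object


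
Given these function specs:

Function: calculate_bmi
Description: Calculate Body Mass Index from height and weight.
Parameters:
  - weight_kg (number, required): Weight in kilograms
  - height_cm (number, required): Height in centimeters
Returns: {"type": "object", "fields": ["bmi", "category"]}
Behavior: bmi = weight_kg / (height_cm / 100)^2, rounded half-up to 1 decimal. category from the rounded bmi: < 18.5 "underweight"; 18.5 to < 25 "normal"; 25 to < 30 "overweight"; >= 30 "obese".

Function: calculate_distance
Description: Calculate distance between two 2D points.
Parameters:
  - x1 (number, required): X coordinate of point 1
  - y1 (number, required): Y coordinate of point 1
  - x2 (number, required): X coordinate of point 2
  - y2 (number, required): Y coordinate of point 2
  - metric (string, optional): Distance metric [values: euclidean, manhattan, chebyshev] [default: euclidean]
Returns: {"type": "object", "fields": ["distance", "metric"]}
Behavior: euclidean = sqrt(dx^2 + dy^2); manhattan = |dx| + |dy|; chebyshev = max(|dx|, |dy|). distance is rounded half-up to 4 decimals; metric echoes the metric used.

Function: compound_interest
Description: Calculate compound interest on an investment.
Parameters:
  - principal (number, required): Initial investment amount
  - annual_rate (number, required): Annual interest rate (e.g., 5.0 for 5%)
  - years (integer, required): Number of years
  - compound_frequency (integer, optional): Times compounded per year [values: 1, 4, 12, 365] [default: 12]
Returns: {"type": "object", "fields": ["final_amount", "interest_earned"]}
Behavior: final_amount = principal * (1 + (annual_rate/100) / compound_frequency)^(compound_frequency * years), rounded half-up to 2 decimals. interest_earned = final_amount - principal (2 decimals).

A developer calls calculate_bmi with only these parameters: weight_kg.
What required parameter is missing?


Required parameters: weight_kg, height_cm
Provided: weight_kg
Missing: height_cm
height_cm


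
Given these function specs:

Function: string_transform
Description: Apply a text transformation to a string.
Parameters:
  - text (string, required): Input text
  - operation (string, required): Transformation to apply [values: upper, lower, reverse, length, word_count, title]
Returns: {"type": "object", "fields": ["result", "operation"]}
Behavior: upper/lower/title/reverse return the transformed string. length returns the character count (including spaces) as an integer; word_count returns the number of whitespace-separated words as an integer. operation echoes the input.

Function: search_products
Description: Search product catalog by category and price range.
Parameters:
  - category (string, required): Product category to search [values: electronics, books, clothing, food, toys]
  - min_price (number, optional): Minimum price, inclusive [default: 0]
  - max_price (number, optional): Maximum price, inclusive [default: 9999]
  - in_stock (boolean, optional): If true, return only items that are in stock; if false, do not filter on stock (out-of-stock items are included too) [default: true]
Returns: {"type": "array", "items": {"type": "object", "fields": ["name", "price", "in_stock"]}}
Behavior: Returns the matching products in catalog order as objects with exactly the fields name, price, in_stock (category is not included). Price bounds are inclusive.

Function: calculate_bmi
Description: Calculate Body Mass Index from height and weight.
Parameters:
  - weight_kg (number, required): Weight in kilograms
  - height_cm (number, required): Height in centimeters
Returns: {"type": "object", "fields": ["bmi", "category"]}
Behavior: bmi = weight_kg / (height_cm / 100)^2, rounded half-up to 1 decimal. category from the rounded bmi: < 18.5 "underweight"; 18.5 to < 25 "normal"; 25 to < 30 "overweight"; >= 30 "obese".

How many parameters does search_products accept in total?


Parameters of search_products: category (required), min_price (optional), max_price (optional), in_stock (optional)
Total:
4
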